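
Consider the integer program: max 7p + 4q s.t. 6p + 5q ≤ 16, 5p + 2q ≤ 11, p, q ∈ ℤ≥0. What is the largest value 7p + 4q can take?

(p,q)=(1,2) is feasible, giving 15.
(p,q)=(2,0) is feasible, giving 14.
The best lattice point is (1,2), giving 15.

15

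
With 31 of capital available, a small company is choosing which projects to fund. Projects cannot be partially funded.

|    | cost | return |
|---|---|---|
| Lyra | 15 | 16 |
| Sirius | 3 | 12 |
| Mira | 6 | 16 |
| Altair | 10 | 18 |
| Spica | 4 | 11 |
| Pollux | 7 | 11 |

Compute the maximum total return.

68

Sirius + Mira + Altair + Spica + Pollux: cost 3 + 6 + 10 + 4 + 7 = 30 ≤ 31, return 12 + 16 + 18 + 11 + 11 = 68.
Sirius + Mira + Altair + Pollux: cost 3 + 6 + 10 + 7 = 26 ≤ 31, return 12 + 16 + 18 + 11 = 57.
Sirius + Mira + Altair + Spica: cost 3 + 6 + 10 + 4 = 23 ≤ 31, return 12 + 16 + 18 + 11 = 57.
Best is Sirius, Mira, Altair, Spica, and Pollux with total return 68.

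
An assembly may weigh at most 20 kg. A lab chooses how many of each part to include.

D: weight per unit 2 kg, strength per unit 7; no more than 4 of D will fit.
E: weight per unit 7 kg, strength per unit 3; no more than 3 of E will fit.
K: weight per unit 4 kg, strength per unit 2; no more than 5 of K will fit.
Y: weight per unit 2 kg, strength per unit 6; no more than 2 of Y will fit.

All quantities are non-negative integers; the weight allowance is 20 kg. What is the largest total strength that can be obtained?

This is a bounded integer knapsack.
D has the best ratio (7/2); taking only D gives at most 4×7 = 28 (stopped by the supply cap of 4).
Mixing does better — 4×D, 2×K, and 2×Y: weight 20 ≤ 20, strength 4·7 + 2·2 + 2·6 = 44.

44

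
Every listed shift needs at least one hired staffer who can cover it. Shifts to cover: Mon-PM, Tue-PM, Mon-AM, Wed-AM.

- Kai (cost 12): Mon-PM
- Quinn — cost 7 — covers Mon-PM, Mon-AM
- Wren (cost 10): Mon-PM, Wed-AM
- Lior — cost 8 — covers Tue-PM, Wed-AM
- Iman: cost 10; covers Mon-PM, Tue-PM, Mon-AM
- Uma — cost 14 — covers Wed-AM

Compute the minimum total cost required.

This is a weighted set-cover instance.
The greedy cost-per-new-shift heuristic would pick Iman and Lior for 18, but a cheaper cover exists.
Choose Quinn and Lior: together they cover Mon-PM, Tue-PM, Mon-AM, Wed-AM — every shift.
Total cost: 7 + 8 = 15.
No cover costs less than 15.

15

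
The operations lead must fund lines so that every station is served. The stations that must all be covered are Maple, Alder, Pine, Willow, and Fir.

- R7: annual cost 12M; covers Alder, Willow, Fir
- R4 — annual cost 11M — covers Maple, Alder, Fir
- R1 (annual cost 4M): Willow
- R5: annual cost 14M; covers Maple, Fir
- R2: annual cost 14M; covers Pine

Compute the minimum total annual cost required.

29

Choose R4, R1, and R2: together they cover Maple, Alder, Pine, Willow, Fir — every station.
Total annual cost: 11 + 4 + 14 = 29.
No cover costs less than 29.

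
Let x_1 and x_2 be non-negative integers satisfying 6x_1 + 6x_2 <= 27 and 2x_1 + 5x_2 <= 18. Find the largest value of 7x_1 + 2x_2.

Relaxing integrality, the LP optimum is 31.50 at (x_1,x_2) = (4.5, 0), which is not an integer point.
(x_1,x_2)=(4,0): 6·4+6·0=24≤27, 2·4+5·0=8≤18, objective 28.
(x_1,x_2)=(3,1): 6·3+6·1=24≤27, 2·3+5·1=11≤18, objective 23.
The best lattice point is (4,0), giving 28.

28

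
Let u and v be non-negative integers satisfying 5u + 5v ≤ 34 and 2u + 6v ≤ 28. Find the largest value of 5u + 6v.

34

The continuous relaxation peaks at (3.2, 3.6) with value 37.60; rounding to a feasible lattice point costs some objective.
(u,v)=(2,4): 5·2+5·4=30≤34, 2·2+6·4=28≤28, objective 34.
(u,v)=(3,3): 5·3+5·3=30≤34, 2·3+6·3=24≤28, objective 33.
(u,v)=(4,2): 5·4+5·2=30≤34, 2·4+6·2=20≤28, objective 32.
No feasible integer point exceeds 34.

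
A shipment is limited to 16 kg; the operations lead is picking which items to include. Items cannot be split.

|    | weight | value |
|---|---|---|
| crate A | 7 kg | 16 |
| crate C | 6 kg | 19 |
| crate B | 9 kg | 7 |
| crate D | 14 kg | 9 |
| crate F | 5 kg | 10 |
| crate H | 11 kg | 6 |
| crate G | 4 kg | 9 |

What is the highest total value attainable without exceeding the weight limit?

38

Allowing fractional choices, the relaxed optimum would be about 41.8, but items are indivisible.
crate A + crate C: weight 7 + 6 = 13 ≤ 16, value 16 + 19 = 35.
crate A + crate F + crate G: weight 7 + 5 + 4 = 16 ≤ 16, value 16 + 10 + 9 = 35.
crate C + crate F + crate G: weight 6 + 5 + 4 = 15 ≤ 16, value 19 + 10 + 9 = 38.
Best is crate C, crate F, and crate G with total value 38.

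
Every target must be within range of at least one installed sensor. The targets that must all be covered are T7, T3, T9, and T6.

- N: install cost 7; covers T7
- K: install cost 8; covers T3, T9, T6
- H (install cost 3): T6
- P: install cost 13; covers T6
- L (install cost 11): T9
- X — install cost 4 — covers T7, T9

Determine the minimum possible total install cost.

12

The greedy cost-per-new-target heuristic would pick X, H, and K for 15, but a cheaper cover exists.
Choose K and X: together they cover T7, T3, T9, T6 — every target.
Total install cost: 8 + 4 = 12.
No cover costs less than 12.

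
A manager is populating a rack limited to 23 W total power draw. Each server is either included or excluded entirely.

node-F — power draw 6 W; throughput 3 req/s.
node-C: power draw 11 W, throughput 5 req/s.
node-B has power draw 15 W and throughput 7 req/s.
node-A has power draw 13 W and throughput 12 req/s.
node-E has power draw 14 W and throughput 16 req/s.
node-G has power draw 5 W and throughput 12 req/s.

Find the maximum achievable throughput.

This is a 0-1 knapsack instance.
Take node-E and node-G: power draw 14 + 5 = 19 ≤ 23, throughput 16 + 12 = 28.
No other feasible combination does better.

28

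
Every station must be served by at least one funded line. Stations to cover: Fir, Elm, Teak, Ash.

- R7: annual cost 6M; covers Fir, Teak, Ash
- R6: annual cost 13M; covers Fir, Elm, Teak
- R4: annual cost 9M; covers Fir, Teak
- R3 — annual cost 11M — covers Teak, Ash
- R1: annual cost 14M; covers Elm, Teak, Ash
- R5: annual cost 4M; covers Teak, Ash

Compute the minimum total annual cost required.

This is a weighted set-cover instance.
The greedy cost-per-new-station heuristic would pick R7 and R6 for 19, but a cheaper cover exists.
Choose R6 and R5: together they cover Fir, Elm, Teak, Ash — every station.
Total annual cost: 13 + 4 = 17.
No cover costs less than 17.

17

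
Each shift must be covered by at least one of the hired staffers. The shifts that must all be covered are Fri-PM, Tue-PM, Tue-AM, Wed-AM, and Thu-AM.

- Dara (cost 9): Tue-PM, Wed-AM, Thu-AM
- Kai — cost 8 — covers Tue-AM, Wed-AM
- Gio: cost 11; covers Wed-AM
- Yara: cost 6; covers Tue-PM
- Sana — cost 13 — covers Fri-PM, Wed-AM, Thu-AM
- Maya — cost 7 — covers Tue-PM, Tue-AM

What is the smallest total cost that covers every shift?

This is an integer covering problem.
The greedy cost-per-new-shift heuristic would pick Dara, Maya, and Sana for 29, but a cheaper cover exists.
Choose Sana and Maya: together they cover Fri-PM, Tue-PM, Tue-AM, Wed-AM, Thu-AM — every shift.
Total cost: 13 + 7 = 20.
No cover costs less than 20.

20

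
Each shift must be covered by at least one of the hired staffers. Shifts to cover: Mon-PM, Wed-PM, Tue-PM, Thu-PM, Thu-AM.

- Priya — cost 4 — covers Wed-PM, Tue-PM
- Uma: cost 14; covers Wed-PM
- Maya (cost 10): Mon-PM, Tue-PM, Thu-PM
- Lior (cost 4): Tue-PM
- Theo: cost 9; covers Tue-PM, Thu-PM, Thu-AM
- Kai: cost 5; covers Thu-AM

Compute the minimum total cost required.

19

The greedy cost-per-new-shift heuristic would pick Priya, Theo, and Maya for 23, but a cheaper cover exists.
Choose Priya, Maya, and Kai: together they cover Mon-PM, Wed-PM, Tue-PM, Thu-PM, Thu-AM — every shift.
Total cost: 4 + 10 + 5 = 19.
No cover costs less than 19.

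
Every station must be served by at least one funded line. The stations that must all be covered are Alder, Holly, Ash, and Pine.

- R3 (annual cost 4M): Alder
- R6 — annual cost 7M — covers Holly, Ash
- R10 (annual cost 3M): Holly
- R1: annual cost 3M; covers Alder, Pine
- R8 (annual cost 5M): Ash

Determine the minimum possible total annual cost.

10

Choose R6 and R1: together they cover Alder, Holly, Ash, Pine — every station.
Total annual cost: 7 + 3 = 10.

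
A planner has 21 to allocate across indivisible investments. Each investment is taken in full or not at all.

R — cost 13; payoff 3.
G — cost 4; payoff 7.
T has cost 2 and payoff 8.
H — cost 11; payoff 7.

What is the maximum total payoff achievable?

22

R + G + T: cost 13 + 4 + 2 = 19 ≤ 21, payoff 3 + 7 + 8 = 18.
G + T: cost 4 + 2 = 6 ≤ 21, payoff 7 + 8 = 15.
G + T + H: cost 4 + 2 + 11 = 17 ≤ 21, payoff 7 + 8 + 7 = 22.
Best is G, T, and H with total payoff 22.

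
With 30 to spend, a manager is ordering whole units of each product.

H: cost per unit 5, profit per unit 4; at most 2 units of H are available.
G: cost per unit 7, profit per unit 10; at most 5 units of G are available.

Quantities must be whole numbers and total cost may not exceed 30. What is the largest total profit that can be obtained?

4×G: cost 28 ≤ 30, profit 4·10 = 40.
1×H and 3×G: cost 26 ≤ 30, profit 1·4 + 3·10 = 34.
Best is 40.

40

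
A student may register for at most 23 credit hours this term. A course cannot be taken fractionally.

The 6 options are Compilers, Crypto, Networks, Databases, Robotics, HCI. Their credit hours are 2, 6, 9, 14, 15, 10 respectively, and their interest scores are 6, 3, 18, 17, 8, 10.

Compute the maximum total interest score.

Networks + Databases: credit hours 9 + 14 = 23 ≤ 23, interest score 18 + 17 = 35.
Compilers + Networks + HCI: credit hours 2 + 9 + 10 = 21 ≤ 23, interest score 6 + 18 + 10 = 34.
Best is Networks and Databases with total interest score 35.

35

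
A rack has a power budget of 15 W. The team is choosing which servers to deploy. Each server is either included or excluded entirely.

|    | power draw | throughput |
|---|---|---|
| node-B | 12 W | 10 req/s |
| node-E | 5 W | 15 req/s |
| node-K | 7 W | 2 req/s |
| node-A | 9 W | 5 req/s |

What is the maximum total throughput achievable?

20

Allowing fractional choices, the relaxed optimum would be about 23.3, but servers are indivisible.
node-E + node-A: power draw 5 + 9 = 14 ≤ 15, throughput 15 + 5 = 20.
node-E + node-K: power draw 5 + 7 = 12 ≤ 15, throughput 15 + 2 = 17.
Best is node-E and node-A with total throughput 20.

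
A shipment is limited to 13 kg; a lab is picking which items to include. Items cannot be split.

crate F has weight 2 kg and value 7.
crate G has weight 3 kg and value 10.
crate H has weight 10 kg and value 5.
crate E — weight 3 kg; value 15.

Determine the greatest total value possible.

32

Allowing fractional choices, the relaxed optimum would be about 34.5, but items are indivisible.
crate G + crate E: weight 3 + 3 = 6 ≤ 13, value 10 + 15 = 25.
crate F + crate E: weight 2 + 3 = 5 ≤ 13, value 7 + 15 = 22.
crate F + crate G + crate E: weight 2 + 3 + 3 = 8 ≤ 13, value 7 + 10 + 15 = 32.
Best is crate F, crate G, and crate E with total value 32.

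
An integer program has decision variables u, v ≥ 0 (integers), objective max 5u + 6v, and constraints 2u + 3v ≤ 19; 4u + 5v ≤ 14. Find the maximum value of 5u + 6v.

17

The continuous relaxation peaks at (3.5, 0) with value 17.50; rounding to a feasible lattice point costs some objective.
(u,v)=(1,2) is feasible, giving 17.
(u,v)=(2,1) is feasible, giving 16.
The best lattice point is (1,2), giving 17.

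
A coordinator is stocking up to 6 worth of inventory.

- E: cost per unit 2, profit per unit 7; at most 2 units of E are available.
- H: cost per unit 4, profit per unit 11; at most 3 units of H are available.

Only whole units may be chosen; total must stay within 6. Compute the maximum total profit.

18

E has the best ratio (7/2); taking only E gives at most 2×7 = 14 (stopped by the supply cap of 2).
Mixing does better — 1×E and 1×H: cost 6 ≤ 6, profit 1·7 + 1·11 = 18.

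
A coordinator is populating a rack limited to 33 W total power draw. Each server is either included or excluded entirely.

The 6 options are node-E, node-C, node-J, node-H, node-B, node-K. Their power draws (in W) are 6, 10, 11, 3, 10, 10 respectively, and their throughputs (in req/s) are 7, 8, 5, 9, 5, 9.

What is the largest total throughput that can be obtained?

33

Allowing fractional choices, the relaxed optimum would be about 35.0, but servers are indivisible.
node-E + node-C + node-H + node-K: power draw 6 + 10 + 3 + 10 = 29 ≤ 33, throughput 7 + 8 + 9 + 9 = 33.
node-C + node-H + node-B + node-K: power draw 10 + 3 + 10 + 10 = 33 ≤ 33, throughput 8 + 9 + 5 + 9 = 31.
Best is node-E, node-C, node-H, and node-K with total throughput 33.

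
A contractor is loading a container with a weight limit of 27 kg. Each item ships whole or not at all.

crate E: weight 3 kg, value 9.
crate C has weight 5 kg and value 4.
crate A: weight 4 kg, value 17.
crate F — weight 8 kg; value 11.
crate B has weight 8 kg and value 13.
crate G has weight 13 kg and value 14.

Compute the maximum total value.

50

crate E + crate A + crate F + crate B: weight 3 + 4 + 8 + 8 = 23 ≤ 27, value 9 + 17 + 11 + 13 = 50.
crate E + crate C + crate A + crate G: weight 3 + 5 + 4 + 13 = 25 ≤ 27, value 9 + 4 + 17 + 14 = 44.
crate C + crate A + crate F + crate B: weight 5 + 4 + 8 + 8 = 25 ≤ 27, value 4 + 17 + 11 + 13 = 45.
Best is crate E, crate A, crate F, and crate B with total value 50.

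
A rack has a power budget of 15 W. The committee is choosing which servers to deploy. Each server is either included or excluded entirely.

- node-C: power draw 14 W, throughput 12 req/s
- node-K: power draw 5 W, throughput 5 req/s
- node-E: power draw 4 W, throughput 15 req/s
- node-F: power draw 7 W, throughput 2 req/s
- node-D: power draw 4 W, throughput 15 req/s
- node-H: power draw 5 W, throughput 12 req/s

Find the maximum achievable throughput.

Allowing fractional choices, the relaxed optimum would be about 44.0, but servers are indivisible.
node-K + node-E + node-D: power draw 5 + 4 + 4 = 13 ≤ 15, throughput 5 + 15 + 15 = 35.
node-E + node-D + node-H: power draw 4 + 4 + 5 = 13 ≤ 15, throughput 15 + 15 + 12 = 42.
node-K + node-E + node-H: power draw 5 + 4 + 5 = 14 ≤ 15, throughput 5 + 15 + 12 = 32.
Best is node-E, node-D, and node-H with total throughput 42.

42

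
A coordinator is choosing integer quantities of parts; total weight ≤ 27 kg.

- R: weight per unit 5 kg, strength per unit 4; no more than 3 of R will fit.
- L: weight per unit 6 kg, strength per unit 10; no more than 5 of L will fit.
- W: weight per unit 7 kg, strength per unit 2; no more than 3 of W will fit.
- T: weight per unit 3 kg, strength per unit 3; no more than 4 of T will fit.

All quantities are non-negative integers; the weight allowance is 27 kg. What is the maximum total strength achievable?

43

L has the best ratio (10/6); taking only L gives at most 4×10 = 40 (stopped by the weight limit).
Mixing does better — 4×L and 1×T: weight 27 ≤ 27, strength 4·10 + 1·3 = 43.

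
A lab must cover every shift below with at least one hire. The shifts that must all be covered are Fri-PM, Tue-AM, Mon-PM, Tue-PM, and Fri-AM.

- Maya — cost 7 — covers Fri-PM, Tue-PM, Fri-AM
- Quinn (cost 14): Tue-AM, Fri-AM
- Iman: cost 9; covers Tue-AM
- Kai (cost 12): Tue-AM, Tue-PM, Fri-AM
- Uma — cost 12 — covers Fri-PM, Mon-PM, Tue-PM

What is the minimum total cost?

This is a weighted set-cover instance.
The greedy cost-per-new-shift heuristic would pick Maya, Iman, and Uma for 28, but a cheaper cover exists.
Choose Kai and Uma: together they cover Fri-PM, Tue-AM, Mon-PM, Tue-PM, Fri-AM — every shift.
Total cost: 12 + 12 = 24.
No cover costs less than 24.

24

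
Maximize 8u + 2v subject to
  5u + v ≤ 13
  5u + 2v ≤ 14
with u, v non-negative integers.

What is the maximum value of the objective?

20

The continuous relaxation peaks at (2.4, 1) with value 21.20; rounding to a feasible lattice point costs some objective.
(u,v)=(2,2): 5·2+1·2=12≤13, 5·2+2·2=14≤14, objective 20.
(u,v)=(2,1): 5·2+1·1=11≤13, 5·2+2·1=12≤14, objective 18.
(u,v)=(2,0): 5·2+1·0=10≤13, 5·2+2·0=10≤14, objective 16.
No feasible integer point exceeds 20.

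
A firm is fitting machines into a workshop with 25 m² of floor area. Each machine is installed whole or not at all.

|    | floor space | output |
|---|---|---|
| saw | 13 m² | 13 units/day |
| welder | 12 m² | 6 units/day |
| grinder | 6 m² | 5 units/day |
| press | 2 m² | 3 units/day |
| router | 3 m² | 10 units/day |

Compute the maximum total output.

Allowing fractional choices, the relaxed optimum would be about 31.5, but machines are indivisible.
saw + grinder + router: floor space 13 + 6 + 3 = 22 ≤ 25, output 13 + 5 + 10 = 28.
saw + grinder + press + router: floor space 13 + 6 + 2 + 3 = 24 ≤ 25, output 13 + 5 + 3 + 10 = 31.
saw + press + router: floor space 13 + 2 + 3 = 18 ≤ 25, output 13 + 3 + 10 = 26.
Best is saw, grinder, press, and router with total output 31.

31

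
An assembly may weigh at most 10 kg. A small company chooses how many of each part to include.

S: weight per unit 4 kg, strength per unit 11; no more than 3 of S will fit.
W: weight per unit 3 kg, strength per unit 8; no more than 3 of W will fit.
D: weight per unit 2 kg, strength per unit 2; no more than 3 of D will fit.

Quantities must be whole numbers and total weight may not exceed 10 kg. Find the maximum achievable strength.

27

3×W: weight 9 ≤ 10, strength 3·8 = 24.
1×S and 2×W: weight 10 ≤ 10, strength 1·11 + 2·8 = 27.
Best is 27.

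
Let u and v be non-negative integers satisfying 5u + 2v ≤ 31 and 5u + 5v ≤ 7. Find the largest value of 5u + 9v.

9

(u,v)=(0,1): 5·0+2·1=2≤31, 5·0+5·1=5≤7, objective 9.
(u,v)=(1,0): 5·1+2·0=5≤31, 5·1+5·0=5≤7, objective 5.
(u,v)=(0,0): 5·0+2·0=0≤31, 5·0+5·0=0≤7, objective 0.
No feasible integer point exceeds 9.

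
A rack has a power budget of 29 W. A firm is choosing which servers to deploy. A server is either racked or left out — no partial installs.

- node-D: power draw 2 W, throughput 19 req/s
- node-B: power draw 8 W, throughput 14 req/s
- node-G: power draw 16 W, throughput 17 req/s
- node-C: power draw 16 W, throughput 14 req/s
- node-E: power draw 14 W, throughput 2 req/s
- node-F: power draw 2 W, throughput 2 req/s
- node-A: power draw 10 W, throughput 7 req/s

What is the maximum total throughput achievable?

node-D + node-B + node-C + node-F: power draw 2 + 8 + 16 + 2 = 28 ≤ 29, throughput 19 + 14 + 14 + 2 = 49.
node-D + node-B + node-G + node-F: power draw 2 + 8 + 16 + 2 = 28 ≤ 29, throughput 19 + 14 + 17 + 2 = 52.
node-D + node-B + node-G: power draw 2 + 8 + 16 = 26 ≤ 29, throughput 19 + 14 + 17 = 50.
Best is node-D, node-B, node-G, and node-F with total throughput 52.

52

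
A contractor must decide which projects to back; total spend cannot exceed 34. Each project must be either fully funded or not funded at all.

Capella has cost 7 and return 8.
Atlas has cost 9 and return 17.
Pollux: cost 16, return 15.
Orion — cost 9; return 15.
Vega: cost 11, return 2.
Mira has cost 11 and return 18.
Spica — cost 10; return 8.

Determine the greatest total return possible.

50

Allowing fractional choices, the relaxed optimum would be about 55.7, but projects are indivisible.
Atlas + Pollux + Orion: cost 9 + 16 + 9 = 34 ≤ 34, return 17 + 15 + 15 = 47.
Atlas + Orion + Mira: cost 9 + 9 + 11 = 29 ≤ 34, return 17 + 15 + 18 = 50.
Best is Atlas, Orion, and Mira with total return 50.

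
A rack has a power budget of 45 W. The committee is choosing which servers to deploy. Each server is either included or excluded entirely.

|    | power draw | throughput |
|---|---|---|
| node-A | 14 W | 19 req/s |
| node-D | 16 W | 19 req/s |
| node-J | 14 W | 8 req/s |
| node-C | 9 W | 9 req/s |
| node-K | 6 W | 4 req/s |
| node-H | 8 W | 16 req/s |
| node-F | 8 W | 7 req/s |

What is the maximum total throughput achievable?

Treat it as a binary knapsack problem.
Take node-A, node-D, node-K, and node-H: power draw 14 + 16 + 6 + 8 = 44 ≤ 45, throughput 19 + 19 + 4 + 16 = 58.
No other feasible combination does better.

58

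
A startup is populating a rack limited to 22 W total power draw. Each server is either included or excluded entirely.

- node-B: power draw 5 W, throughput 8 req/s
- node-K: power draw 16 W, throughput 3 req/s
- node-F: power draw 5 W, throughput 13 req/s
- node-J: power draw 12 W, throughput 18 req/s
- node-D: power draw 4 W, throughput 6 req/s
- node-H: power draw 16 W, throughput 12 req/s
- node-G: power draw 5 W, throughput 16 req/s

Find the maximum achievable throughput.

This is an integer program with binary decision variables.
Take node-F, node-J, and node-G: power draw 5 + 12 + 5 = 22 ≤ 22, throughput 13 + 18 + 16 = 47.
No other feasible combination does better.

47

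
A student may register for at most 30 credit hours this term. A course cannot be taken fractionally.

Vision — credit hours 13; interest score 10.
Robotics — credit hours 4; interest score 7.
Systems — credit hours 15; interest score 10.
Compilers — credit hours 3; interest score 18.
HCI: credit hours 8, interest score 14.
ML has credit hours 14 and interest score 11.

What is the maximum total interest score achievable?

Allowing fractional choices, the relaxed optimum would be about 50.8, but courses are indivisible.
Vision + Robotics + Compilers + HCI: credit hours 13 + 4 + 3 + 8 = 28 ≤ 30, interest score 10 + 7 + 18 + 14 = 49.
Robotics + Compilers + HCI + ML: credit hours 4 + 3 + 8 + 14 = 29 ≤ 30, interest score 7 + 18 + 14 + 11 = 50.
Robotics + Systems + Compilers + HCI: credit hours 4 + 15 + 3 + 8 = 30 ≤ 30, interest score 7 + 10 + 18 + 14 = 49.
Best is Robotics, Compilers, HCI, and ML with total interest score 50.

50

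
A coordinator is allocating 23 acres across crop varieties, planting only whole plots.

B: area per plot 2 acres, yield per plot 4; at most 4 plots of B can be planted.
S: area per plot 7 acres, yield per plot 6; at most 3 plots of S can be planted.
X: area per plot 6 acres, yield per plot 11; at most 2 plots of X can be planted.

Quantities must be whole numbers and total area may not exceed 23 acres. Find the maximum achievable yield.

38

4×B and 2×X: area 20 ≤ 23, yield 4·4 + 2·11 = 38.
2×B, 1×S, and 2×X: area 23 ≤ 23, yield 2·4 + 1·6 + 2·11 = 36.
Best is 38.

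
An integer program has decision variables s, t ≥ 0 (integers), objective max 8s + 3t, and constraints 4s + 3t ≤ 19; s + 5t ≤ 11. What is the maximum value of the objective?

35

The continuous relaxation peaks at (4.75, 0) with value 38.00; rounding to a feasible lattice point costs some objective.
(s,t)=(4,1) is feasible, giving 35.
(s,t)=(4,0) is feasible, giving 32.
(s,t)=(3,1) is feasible, giving 27.
Maximum is 35 at (s,t)=(4,1).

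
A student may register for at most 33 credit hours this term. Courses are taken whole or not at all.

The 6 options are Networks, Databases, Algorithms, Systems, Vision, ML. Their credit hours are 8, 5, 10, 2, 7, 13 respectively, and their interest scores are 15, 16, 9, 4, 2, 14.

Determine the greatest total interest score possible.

Allowing fractional choices, the relaxed optimum would be about 53.5, but courses are indivisible.
Networks + Databases + Vision + ML: credit hours 8 + 5 + 7 + 13 = 33 ≤ 33, interest score 15 + 16 + 2 + 14 = 47.
Networks + Databases + Systems + ML: credit hours 8 + 5 + 2 + 13 = 28 ≤ 33, interest score 15 + 16 + 4 + 14 = 49.
Networks + Databases + Algorithms + Systems + Vision: credit hours 8 + 5 + 10 + 2 + 7 = 32 ≤ 33, interest score 15 + 16 + 9 + 4 + 2 = 46.
Best is Networks, Databases, Systems, and ML with total interest score 49.

49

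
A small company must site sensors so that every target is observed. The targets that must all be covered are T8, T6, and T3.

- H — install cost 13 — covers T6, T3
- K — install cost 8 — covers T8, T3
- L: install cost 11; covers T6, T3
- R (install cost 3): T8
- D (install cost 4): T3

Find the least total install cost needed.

Choose L and R: together they cover T8, T6, T3 — every target.
Total install cost: 11 + 3 = 14.

14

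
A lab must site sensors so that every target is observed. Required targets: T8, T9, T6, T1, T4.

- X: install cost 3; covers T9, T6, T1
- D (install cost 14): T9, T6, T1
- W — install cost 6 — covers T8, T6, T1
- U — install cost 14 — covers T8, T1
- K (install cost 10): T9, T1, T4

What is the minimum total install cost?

16

This is a weighted set-cover instance.
The greedy cost-per-new-target heuristic would pick X, W, and K for 19, but a cheaper cover exists.
Choose W and K: together they cover T8, T9, T6, T1, T4 — every target.
Total install cost: 6 + 10 = 16.
No cover costs less than 16.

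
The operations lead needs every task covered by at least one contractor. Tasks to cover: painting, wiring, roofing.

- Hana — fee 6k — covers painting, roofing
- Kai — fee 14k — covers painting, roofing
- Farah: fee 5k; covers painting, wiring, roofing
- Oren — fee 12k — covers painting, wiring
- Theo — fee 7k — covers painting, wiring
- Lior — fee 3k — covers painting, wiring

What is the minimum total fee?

This is an integer covering problem.
The greedy cost-per-new-task heuristic would pick Lior and Farah for 8, but a cheaper cover exists.
Farah alone covers painting, wiring, roofing — every task.
Total fee: 5.
No cover costs less than 5.

5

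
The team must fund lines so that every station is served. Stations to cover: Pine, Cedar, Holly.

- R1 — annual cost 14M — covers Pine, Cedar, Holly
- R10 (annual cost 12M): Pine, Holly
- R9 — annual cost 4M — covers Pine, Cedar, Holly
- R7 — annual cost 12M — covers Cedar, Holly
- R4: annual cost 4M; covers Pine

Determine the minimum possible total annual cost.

R9 alone covers Pine, Cedar, Holly — every station.
Total annual cost: 4.
No cover costs less than 4.

4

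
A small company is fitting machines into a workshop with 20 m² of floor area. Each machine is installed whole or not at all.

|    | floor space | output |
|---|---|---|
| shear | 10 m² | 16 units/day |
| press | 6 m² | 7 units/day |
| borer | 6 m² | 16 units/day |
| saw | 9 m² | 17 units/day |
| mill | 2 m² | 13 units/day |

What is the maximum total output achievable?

46

Allowing fractional choices, the relaxed optimum would be about 50.8, but machines are indivisible.
shear + borer + mill: floor space 10 + 6 + 2 = 18 ≤ 20, output 16 + 16 + 13 = 45.
press + saw + mill: floor space 6 + 9 + 2 = 17 ≤ 20, output 7 + 17 + 13 = 37.
borer + saw + mill: floor space 6 + 9 + 2 = 17 ≤ 20, output 16 + 17 + 13 = 46.
Best is borer, saw, and mill with total output 46.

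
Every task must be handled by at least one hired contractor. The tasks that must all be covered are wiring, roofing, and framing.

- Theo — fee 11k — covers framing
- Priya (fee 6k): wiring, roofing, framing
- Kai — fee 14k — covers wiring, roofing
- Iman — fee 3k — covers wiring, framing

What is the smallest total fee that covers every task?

6

The greedy cost-per-new-task heuristic would pick Iman and Priya for 9, but a cheaper cover exists.
Priya alone covers wiring, roofing, framing — every task.
Total fee: 6.
No cover costs less than 6.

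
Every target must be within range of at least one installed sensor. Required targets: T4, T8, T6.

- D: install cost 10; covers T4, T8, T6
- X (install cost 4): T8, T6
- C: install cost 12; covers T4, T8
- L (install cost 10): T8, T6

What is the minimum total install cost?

10

The greedy cost-per-new-target heuristic would pick X and D for 14, but a cheaper cover exists.
D alone covers T4, T8, T6 — every target.
Total install cost: 10.
No cover costs less than 10.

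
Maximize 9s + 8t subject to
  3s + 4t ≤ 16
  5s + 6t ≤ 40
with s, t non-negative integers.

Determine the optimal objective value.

45

Relaxing integrality, the LP optimum is 48.00 at (s,t) = (5.33, 0), which is not an integer point.
(s,t)=(5,0): 3·5+4·0=15≤16, 5·5+6·0=25≤40, objective 45.
(s,t)=(4,1): 3·4+4·1=16≤16, 5·4+6·1=26≤40, objective 44.
No feasible integer point exceeds 45.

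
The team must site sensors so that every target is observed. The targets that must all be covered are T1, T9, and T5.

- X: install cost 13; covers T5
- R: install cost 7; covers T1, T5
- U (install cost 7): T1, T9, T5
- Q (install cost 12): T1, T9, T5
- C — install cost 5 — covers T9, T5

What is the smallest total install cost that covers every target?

7

This is a weighted set-cover instance.
U alone covers T1, T9, T5 — every target.
Total install cost: 7.
No cover costs less than 7.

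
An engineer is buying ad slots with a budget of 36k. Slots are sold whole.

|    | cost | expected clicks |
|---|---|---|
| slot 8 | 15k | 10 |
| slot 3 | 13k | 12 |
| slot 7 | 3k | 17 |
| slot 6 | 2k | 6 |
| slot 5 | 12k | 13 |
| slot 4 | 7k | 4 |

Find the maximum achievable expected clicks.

Allowing fractional choices, the relaxed optimum would be about 52.0, but ad slots are indivisible.
slot 3 + slot 7 + slot 5 + slot 4: cost 13 + 3 + 12 + 7 = 35 ≤ 36, expected clicks 12 + 17 + 13 + 4 = 46.
slot 3 + slot 7 + slot 6 + slot 5: cost 13 + 3 + 2 + 12 = 30 ≤ 36, expected clicks 12 + 17 + 6 + 13 = 48.
slot 8 + slot 7 + slot 6 + slot 5: cost 15 + 3 + 2 + 12 = 32 ≤ 36, expected clicks 10 + 17 + 6 + 13 = 46.
Best is slot 3, slot 7, slot 6, and slot 5 with total expected clicks 48.

48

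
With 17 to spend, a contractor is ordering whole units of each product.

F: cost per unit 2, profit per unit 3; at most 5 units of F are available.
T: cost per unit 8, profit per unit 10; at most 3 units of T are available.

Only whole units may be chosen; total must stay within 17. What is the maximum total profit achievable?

This is a bounded integer knapsack.
4×F and 1×T: cost 16 ≤ 17, profit 4·3 + 1·10 = 22.
2×T: cost 16 ≤ 17, profit 2·10 = 20.
Best is 22.

22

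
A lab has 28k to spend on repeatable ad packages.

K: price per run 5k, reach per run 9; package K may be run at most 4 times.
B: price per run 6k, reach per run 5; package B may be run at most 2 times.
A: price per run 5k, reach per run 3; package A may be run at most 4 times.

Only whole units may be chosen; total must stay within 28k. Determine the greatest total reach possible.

41

4×K and 1×A: price 25 ≤ 28, reach 4·9 + 1·3 = 39.
4×K and 1×B: price 26 ≤ 28, reach 4·9 + 1·5 = 41.
Best is 41.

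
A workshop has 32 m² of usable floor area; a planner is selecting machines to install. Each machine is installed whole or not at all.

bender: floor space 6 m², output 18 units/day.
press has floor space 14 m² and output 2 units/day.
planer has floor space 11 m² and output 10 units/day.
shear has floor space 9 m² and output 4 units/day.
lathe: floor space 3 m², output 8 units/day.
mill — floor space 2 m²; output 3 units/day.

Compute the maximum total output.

Allowing fractional choices, the relaxed optimum would be about 43.1, but machines are indivisible.
bender + planer + shear + lathe: floor space 6 + 11 + 9 + 3 = 29 ≤ 32, output 18 + 10 + 4 + 8 = 40.
bender + planer + lathe + mill: floor space 6 + 11 + 3 + 2 = 22 ≤ 32, output 18 + 10 + 8 + 3 = 39.
bender + planer + shear + lathe + mill: floor space 6 + 11 + 9 + 3 + 2 = 31 ≤ 32, output 18 + 10 + 4 + 8 + 3 = 43.
Best is bender, planer, shear, lathe, and mill with total output 43.

43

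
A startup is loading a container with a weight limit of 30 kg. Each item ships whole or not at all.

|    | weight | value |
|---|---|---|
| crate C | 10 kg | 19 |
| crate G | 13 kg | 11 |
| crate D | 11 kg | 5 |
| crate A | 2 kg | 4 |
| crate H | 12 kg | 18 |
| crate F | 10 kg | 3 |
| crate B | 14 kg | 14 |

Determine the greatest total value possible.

crate C + crate A + crate H: weight 10 + 2 + 12 = 24 ≤ 30, value 19 + 4 + 18 = 41.
crate C + crate H: weight 10 + 12 = 22 ≤ 30, value 19 + 18 = 37.
Best is crate C, crate A, and crate H with total value 41.

41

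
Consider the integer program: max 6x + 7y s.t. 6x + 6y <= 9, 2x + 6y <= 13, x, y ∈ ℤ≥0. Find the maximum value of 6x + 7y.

7

Relaxing integrality, the LP optimum is 10.50 at (x,y) = (0, 1.5), which is not an integer point.
(x,y)=(0,1): 6·0+6·1=6≤9, 2·0+6·1=6≤13, objective 7.
(x,y)=(1,0): 6·1+6·0=6≤9, 2·1+6·0=2≤13, objective 6.
Maximum is 7 at (x,y)=(0,1).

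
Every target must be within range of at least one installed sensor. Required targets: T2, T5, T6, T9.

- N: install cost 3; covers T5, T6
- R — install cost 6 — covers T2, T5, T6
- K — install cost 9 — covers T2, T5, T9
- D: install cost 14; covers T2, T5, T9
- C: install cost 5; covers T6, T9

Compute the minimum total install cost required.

The greedy cost-per-new-target heuristic would pick N and K for 12, but a cheaper cover exists.
Choose R and C: together they cover T2, T5, T6, T9 — every target.
Total install cost: 6 + 5 = 11.
No cover costs less than 11.

11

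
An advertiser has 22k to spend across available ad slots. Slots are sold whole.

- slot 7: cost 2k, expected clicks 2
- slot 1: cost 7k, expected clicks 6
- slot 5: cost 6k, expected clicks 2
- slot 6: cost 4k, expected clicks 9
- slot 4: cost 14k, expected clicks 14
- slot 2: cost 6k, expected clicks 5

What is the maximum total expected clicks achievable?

25

Take slot 7, slot 6, and slot 4: cost 2 + 4 + 14 = 20 ≤ 22, expected clicks 2 + 9 + 14 = 25.
No other feasible combination does better.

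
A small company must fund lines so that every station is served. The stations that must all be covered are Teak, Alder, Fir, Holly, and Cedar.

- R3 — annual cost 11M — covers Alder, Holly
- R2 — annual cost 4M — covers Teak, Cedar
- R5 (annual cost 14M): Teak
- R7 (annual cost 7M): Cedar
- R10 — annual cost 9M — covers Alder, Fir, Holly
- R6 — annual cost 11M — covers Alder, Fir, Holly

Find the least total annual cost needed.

13

Choose R2 and R10: together they cover Teak, Alder, Fir, Holly, Cedar — every station.
Total annual cost: 4 + 9 = 13.
No cover costs less than 13.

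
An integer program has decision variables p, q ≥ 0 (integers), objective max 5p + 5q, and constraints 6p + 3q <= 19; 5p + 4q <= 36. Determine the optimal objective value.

30

(p,q)=(0,6) is feasible, giving 30.
(p,q)=(0,5) is feasible, giving 25.
The best lattice point is (0,6), giving 30.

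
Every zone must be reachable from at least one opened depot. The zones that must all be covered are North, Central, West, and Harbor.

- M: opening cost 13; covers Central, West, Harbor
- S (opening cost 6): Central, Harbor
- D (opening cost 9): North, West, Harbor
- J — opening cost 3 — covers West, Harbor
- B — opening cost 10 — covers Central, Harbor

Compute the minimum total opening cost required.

15

The greedy cost-per-new-zone heuristic would pick J, S, and D for 18, but a cheaper cover exists.
Choose S and D: together they cover North, Central, West, Harbor — every zone.
Total opening cost: 6 + 9 = 15.
No cover costs less than 15.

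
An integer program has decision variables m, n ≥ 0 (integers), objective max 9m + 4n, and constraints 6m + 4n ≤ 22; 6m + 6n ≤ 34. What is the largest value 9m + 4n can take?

The continuous relaxation peaks at (3.67, 0) with value 33.00; rounding to a feasible lattice point costs some objective.
(m,n)=(3,1): 6·3+4·1=22≤22, 6·3+6·1=24≤34, objective 31.
(m,n)=(3,0): 6·3+4·0=18≤22, 6·3+6·0=18≤34, objective 27.
(m,n)=(2,2): 6·2+4·2=20≤22, 6·2+6·2=24≤34, objective 26.
The best lattice point is (3,1), giving 31.

31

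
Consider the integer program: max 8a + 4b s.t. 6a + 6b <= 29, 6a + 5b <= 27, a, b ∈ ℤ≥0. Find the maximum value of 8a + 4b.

Relaxing integrality, the LP optimum is 36.00 at (a,b) = (4.5, 0), which is not an integer point.
(a,b)=(4,0) is feasible, giving 32.
(a,b)=(3,1) is feasible, giving 28.
(a,b)=(3,0) is feasible, giving 24.
Maximum is 32 at (a,b)=(4,0).

32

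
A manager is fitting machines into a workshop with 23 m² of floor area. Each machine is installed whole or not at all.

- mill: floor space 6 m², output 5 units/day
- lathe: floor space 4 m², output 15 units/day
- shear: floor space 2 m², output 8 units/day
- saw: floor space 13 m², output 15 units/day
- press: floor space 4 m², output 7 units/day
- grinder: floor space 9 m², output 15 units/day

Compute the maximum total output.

lathe + shear + press + grinder: floor space 4 + 2 + 4 + 9 = 19 ≤ 23, output 15 + 8 + 7 + 15 = 45.
lathe + shear + saw + press: floor space 4 + 2 + 13 + 4 = 23 ≤ 23, output 15 + 8 + 15 + 7 = 45.
The maximum output is 45; one optimal choice is lathe, shear, press, and grinder.

45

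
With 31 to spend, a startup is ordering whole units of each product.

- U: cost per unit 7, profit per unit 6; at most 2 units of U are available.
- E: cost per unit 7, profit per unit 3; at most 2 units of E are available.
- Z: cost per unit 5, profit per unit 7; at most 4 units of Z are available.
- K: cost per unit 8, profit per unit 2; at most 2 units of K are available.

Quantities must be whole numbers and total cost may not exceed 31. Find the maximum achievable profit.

34

This is a bounded integer knapsack.
2×U and 3×Z: cost 29 ≤ 31, profit 2·6 + 3·7 = 33.
1×U and 4×Z: cost 27 ≤ 31, profit 1·6 + 4·7 = 34.
Best is 34.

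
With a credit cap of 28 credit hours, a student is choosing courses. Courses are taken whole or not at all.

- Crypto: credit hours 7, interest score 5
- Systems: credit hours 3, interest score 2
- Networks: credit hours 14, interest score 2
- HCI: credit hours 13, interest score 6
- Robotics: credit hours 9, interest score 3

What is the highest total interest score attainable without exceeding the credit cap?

This is a 0-1 knapsack instance.
Take Crypto, Systems, and HCI: credit hours 7 + 3 + 13 = 23 ≤ 28, interest score 5 + 2 + 6 = 13.
No other feasible combination does better.

13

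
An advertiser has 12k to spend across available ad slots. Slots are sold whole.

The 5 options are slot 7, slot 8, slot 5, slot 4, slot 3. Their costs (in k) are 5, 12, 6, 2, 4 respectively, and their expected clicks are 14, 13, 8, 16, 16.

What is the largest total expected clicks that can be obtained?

Take slot 7, slot 4, and slot 3: cost 5 + 2 + 4 = 11 ≤ 12, expected clicks 14 + 16 + 16 = 46.
No other feasible combination does better.

46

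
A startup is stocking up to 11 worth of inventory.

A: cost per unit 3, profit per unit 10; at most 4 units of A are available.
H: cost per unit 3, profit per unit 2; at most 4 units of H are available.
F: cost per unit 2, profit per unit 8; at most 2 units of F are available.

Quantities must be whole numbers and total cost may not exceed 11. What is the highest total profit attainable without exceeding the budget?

3×A and 1×F: cost 11 ≤ 11, profit 3·10 + 1·8 = 38.
2×A and 2×F: cost 10 ≤ 11, profit 2·10 + 2·8 = 36.
Best is 38.

38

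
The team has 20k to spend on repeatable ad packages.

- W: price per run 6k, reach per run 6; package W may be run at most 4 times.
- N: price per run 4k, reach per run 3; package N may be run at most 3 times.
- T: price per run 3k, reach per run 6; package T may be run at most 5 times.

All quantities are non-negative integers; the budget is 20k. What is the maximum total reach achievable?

33

Take 1×N and 5×T: price 19 ≤ 20, reach 1·3 + 5·6 = 33.
T has the best ratio (6/3) and is taken to its limit of 5; remaining capacity is filled optimally with the others.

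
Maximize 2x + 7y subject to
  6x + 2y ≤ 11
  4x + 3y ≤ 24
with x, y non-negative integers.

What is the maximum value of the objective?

35

Relaxing integrality, the LP optimum is 38.50 at (x,y) = (0, 5.5), which is not an integer point.
(x,y)=(0,5) is feasible, giving 35.
(x,y)=(0,4) is feasible, giving 28.
Maximum is 35 at (x,y)=(0,5).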